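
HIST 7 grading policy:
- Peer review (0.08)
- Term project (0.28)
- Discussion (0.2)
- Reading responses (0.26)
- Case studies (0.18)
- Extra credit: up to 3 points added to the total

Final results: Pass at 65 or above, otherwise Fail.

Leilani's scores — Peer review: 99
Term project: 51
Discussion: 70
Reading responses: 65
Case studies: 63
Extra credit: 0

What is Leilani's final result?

Weighted total:
  Peer review 99 × 0.08 = 7.92
  Term project 51 × 0.28 = 14.28
  Discussion 70 × 0.2 = 14
  Reading responses 65 × 0.26 = 16.9
  Case studies 63 × 0.18 = 11.34
Sum = 64.44
Extra credit: 64.44 + 0 = 64.44
64.44 < 65 → Fail

Fail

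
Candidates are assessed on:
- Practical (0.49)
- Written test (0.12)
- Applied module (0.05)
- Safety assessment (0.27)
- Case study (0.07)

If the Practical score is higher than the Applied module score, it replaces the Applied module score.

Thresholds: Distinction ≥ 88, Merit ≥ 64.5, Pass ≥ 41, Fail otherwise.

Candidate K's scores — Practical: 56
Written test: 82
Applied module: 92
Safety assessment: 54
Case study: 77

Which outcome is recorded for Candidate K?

Pass

Practical (56) ≤ Applied module (92), so Applied module stays at 92.
Weighted total:
  Practical 56 × 0.49 = 27.44
  Written test 82 × 0.12 = 9.84
  Applied module 92 × 0.05 = 4.6
  Safety assessment 54 × 0.27 = 14.58
  Case study 77 × 0.07 = 5.39
Sum = 61.85
61.85 is ≥ 41 and < 64.5 → Pass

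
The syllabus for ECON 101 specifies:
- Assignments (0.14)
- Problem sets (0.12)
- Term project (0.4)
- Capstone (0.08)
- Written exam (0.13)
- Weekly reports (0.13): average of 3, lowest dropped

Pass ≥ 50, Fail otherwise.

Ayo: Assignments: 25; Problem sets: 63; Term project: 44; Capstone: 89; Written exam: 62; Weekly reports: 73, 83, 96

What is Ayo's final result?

Pass

Weekly reports: drop 73 → average of remaining 2 = 179/2 = 89.5
Weighted total:
  Assignments 25 × 0.14 = 3.5
  Problem sets 63 × 0.12 = 7.56
  Term project 44 × 0.4 = 17.6
  Capstone 89 × 0.08 = 7.12
  Written exam 62 × 0.13 = 8.06
  Weekly reports 89.5 × 0.13 = 11.635
Sum = 55.475
55.475 ≥ 50 → Pass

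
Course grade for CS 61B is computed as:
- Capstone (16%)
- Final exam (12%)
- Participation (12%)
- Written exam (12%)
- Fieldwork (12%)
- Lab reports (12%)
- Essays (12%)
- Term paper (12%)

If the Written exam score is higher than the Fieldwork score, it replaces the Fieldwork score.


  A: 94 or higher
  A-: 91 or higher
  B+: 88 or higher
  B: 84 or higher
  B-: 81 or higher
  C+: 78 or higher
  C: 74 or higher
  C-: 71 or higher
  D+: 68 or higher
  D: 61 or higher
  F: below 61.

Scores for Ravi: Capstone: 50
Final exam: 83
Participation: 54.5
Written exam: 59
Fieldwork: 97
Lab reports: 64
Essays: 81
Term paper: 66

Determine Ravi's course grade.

D+

Written exam (59) ≤ Fieldwork (97), so Fieldwork stays at 97.
Weighted total:
  Capstone 50 × 0.16 = 8
  Final exam 83 × 0.12 = 9.96
  Participation 54.5 × 0.12 = 6.54
  Written exam 59 × 0.12 = 7.08
  Fieldwork 97 × 0.12 = 11.64
  Lab reports 64 × 0.12 = 7.68
  Essays 81 × 0.12 = 9.72
  Term paper 66 × 0.12 = 7.92
Sum = 68.54
68.54 is ≥ 68 and < 71 → D+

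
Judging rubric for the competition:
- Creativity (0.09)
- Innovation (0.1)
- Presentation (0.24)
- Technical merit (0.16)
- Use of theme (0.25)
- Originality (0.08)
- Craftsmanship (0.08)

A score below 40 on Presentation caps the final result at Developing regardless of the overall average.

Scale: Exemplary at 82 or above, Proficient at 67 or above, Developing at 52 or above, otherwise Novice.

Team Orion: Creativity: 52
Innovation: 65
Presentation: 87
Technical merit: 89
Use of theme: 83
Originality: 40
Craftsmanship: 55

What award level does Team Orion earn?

Proficient

Presentation score 87 ≥ 40: minimum met.
Weighted total:
  Creativity 52 × 0.09 = 4.68
  Innovation 65 × 0.1 = 6.5
  Presentation 87 × 0.24 = 20.88
  Technical merit 89 × 0.16 = 14.24
  Use of theme 83 × 0.25 = 20.75
  Originality 40 × 0.08 = 3.2
  Craftsmanship 55 × 0.08 = 4.4
Sum = 74.65
74.65 is ≥ 67 and < 82 → Proficient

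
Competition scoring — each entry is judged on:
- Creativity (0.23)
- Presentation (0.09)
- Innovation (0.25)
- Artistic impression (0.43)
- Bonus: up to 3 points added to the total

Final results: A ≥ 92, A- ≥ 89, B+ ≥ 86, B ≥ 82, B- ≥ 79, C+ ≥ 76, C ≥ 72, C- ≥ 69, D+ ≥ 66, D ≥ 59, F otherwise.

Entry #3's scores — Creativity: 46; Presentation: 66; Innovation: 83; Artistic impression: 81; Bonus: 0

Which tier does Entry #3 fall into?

Weighted total:
  Creativity 46 × 0.23 = 10.58
  Presentation 66 × 0.09 = 5.94
  Innovation 83 × 0.25 = 20.75
  Artistic impression 81 × 0.43 = 34.83
Sum = 72.1
Bonus: 72.1 + 0 = 72.1
72.1 is ≥ 72 and < 76 → C

C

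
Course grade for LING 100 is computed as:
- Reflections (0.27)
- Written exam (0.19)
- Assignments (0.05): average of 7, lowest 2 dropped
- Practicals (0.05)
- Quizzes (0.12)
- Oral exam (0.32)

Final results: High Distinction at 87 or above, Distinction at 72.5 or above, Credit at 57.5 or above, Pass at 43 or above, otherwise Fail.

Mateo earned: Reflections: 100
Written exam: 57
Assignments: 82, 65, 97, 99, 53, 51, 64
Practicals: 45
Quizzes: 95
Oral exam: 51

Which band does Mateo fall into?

Assignments: drop 51, 53 → average of remaining 5 = 407/5 = 81.4
Weighted total:
  Reflections 100 × 0.27 = 27
  Written exam 57 × 0.19 = 10.83
  Assignments 81.4 × 0.05 = 4.07
  Practicals 45 × 0.05 = 2.25
  Quizzes 95 × 0.12 = 11.4
  Oral exam 51 × 0.32 = 16.32
Sum = 71.87
71.87 is ≥ 57.5 and < 72.5 → Credit

Credit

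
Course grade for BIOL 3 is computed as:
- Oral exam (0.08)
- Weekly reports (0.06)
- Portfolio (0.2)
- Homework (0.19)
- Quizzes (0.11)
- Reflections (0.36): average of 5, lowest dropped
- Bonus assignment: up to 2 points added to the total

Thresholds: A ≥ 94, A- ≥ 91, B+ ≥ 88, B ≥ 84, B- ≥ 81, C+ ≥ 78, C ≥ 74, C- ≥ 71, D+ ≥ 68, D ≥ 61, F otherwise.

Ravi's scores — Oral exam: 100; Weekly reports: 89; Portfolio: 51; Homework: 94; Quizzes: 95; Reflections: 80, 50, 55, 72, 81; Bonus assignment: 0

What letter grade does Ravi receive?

C

Reflections: drop 50 → average of remaining 4 = 288/4 = 72
Weighted total:
  Oral exam 100 × 0.08 = 8
  Weekly reports 89 × 0.06 = 5.34
  Portfolio 51 × 0.2 = 10.2
  Homework 94 × 0.19 = 17.86
  Quizzes 95 × 0.11 = 10.45
  Reflections 72 × 0.36 = 25.92
Sum = 77.77
Bonus assignment: 77.77 + 0 = 77.77
77.77 is ≥ 74 and < 78 → C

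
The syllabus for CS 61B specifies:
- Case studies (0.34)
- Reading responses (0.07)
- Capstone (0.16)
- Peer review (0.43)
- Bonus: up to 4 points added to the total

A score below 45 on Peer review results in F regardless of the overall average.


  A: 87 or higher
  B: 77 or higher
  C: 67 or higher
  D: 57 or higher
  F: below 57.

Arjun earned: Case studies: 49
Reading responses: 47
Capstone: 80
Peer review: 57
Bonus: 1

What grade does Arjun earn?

Peer review score 57 ≥ 45: minimum met.
Weighted total:
  Case studies 49 × 0.34 = 16.66
  Reading responses 47 × 0.07 = 3.29
  Capstone 80 × 0.16 = 12.8
  Peer review 57 × 0.43 = 24.51
Sum = 57.26
Bonus: 57.26 + 1 = 58.26
58.26 is ≥ 57 and < 67 → D

D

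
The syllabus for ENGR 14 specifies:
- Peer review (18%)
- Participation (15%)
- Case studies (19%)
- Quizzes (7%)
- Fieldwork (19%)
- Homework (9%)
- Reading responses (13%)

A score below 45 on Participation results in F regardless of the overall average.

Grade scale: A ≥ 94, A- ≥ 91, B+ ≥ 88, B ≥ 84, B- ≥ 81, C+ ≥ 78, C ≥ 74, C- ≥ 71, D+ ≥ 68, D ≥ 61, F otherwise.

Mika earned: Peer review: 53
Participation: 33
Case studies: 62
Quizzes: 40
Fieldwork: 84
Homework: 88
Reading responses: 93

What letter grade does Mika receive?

F

Participation score 33 < 45: minimum not met.
Weighted total:
  Peer review 53 × 0.18 = 9.54
  Participation 33 × 0.15 = 4.95
  Case studies 62 × 0.19 = 11.78
  Quizzes 40 × 0.07 = 2.8
  Fieldwork 84 × 0.19 = 15.96
  Homework 88 × 0.09 = 7.92
  Reading responses 93 × 0.13 = 12.09
Sum = 65.04
Because the Participation minimum was not met, the result is F.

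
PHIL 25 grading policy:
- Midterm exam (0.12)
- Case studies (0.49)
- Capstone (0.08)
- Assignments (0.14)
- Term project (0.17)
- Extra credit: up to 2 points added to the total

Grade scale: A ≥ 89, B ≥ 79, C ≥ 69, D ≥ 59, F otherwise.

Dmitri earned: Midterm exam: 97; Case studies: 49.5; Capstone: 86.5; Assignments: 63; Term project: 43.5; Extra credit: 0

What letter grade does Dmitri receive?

D

Weighted total:
  Midterm exam 97 × 0.12 = 11.64
  Case studies 49.5 × 0.49 = 24.255
  Capstone 86.5 × 0.08 = 6.92
  Assignments 63 × 0.14 = 8.82
  Term project 43.5 × 0.17 = 7.395
Sum = 59.03
Extra credit: 59.03 + 0 = 59.03
59.03 is ≥ 59 and < 69 → D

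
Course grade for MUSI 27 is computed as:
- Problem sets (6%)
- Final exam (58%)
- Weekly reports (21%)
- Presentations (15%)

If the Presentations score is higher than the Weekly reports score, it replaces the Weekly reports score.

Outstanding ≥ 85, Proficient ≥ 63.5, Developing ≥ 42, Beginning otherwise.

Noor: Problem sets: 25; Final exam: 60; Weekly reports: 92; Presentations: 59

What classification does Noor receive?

Presentations (59) ≤ Weekly reports (92), so Weekly reports stays at 92.
Weighted total:
  Problem sets 25 × 0.06 = 1.5
  Final exam 60 × 0.58 = 34.8
  Weekly reports 92 × 0.21 = 19.32
  Presentations 59 × 0.15 = 8.85
Sum = 64.47
64.47 is ≥ 63.5 and < 85 → Proficient

Proficient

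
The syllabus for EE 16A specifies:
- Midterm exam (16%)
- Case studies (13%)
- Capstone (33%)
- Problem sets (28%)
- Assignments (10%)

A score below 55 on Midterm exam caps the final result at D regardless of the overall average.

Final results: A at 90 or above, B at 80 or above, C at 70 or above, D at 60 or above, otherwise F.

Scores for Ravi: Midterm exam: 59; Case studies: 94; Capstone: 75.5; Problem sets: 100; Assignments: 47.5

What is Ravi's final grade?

C

Midterm exam score 59 ≥ 55: minimum met.
Weighted total:
  Midterm exam 59 × 0.16 = 9.44
  Case studies 94 × 0.13 = 12.22
  Capstone 75.5 × 0.33 = 24.915
  Problem sets 100 × 0.28 = 28
  Assignments 47.5 × 0.1 = 4.75
Sum = 79.325
79.325 is ≥ 70 and < 80 → C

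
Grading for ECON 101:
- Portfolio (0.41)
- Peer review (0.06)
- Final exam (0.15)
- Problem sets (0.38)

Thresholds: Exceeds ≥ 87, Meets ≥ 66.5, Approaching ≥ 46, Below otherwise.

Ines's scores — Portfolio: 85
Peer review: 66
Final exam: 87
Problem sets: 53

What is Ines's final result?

Weighted total:
  Portfolio 85 × 0.41 = 34.85
  Peer review 66 × 0.06 = 3.96
  Final exam 87 × 0.15 = 13.05
  Problem sets 53 × 0.38 = 20.14
Sum = 72
72 is ≥ 66.5 and < 87 → Meets

Meets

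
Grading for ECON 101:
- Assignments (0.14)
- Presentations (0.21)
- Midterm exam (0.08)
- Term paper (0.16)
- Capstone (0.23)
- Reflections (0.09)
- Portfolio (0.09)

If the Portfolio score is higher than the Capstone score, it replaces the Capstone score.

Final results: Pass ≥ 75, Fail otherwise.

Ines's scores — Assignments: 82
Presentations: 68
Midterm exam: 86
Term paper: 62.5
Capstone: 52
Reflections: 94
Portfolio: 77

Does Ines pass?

Portfolio (77) > Capstone (52), so Capstone counts as 77.
Weighted total:
  Assignments 82 × 0.14 = 11.48
  Presentations 68 × 0.21 = 14.28
  Midterm exam 86 × 0.08 = 6.88
  Term paper 62.5 × 0.16 = 10
  Capstone 77 × 0.23 = 17.71
  Reflections 94 × 0.09 = 8.46
  Portfolio 77 × 0.09 = 6.93
Sum = 75.74
75.74 ≥ 75 → Pass

Pass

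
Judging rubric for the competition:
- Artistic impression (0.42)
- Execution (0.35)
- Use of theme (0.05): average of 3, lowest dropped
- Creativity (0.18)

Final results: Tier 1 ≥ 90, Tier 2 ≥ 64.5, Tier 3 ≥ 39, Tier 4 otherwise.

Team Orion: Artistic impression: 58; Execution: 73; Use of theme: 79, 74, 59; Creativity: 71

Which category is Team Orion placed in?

Tier 2

Use of theme: drop 59 → average of remaining 2 = 153/2 = 76.5
Weighted total:
  Artistic impression 58 × 0.42 = 24.36
  Execution 73 × 0.35 = 25.55
  Use of theme 76.5 × 0.05 = 3.825
  Creativity 71 × 0.18 = 12.78
Sum = 66.515
66.515 is ≥ 64.5 and < 90 → Tier 2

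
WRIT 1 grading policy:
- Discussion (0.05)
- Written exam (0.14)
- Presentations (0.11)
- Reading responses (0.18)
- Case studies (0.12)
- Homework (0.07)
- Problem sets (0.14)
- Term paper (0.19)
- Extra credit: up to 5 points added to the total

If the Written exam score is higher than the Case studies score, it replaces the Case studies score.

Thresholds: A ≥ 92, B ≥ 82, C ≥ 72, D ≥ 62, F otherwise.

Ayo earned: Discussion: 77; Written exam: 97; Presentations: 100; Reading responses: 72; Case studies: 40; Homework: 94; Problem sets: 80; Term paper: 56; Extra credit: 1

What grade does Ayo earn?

B

Written exam (97) > Case studies (40), so Case studies counts as 97.
Weighted total:
  Discussion 77 × 0.05 = 3.85
  Written exam 97 × 0.14 = 13.58
  Presentations 100 × 0.11 = 11
  Reading responses 72 × 0.18 = 12.96
  Case studies 97 × 0.12 = 11.64
  Homework 94 × 0.07 = 6.58
  Problem sets 80 × 0.14 = 11.2
  Term paper 56 × 0.19 = 10.64
Sum = 81.45
Extra credit: 81.45 + 1 = 82.45
82.45 is ≥ 82 and < 92 → B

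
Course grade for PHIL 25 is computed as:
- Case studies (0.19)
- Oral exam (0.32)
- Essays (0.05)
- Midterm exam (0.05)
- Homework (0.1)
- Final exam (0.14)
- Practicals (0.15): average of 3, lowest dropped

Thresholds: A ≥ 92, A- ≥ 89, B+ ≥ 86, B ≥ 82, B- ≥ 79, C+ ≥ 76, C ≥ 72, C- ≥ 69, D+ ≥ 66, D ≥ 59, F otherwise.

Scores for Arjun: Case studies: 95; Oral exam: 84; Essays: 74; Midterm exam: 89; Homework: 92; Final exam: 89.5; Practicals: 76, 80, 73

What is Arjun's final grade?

Practicals: drop 73 → average of remaining 2 = 156/2 = 78
Weighted total:
  Case studies 95 × 0.19 = 18.05
  Oral exam 84 × 0.32 = 26.88
  Essays 74 × 0.05 = 3.7
  Midterm exam 89 × 0.05 = 4.45
  Homework 92 × 0.1 = 9.2
  Final exam 89.5 × 0.14 = 12.53
  Practicals 78 × 0.15 = 11.7
Sum = 86.51
86.51 is ≥ 86 and < 89 → B+

B+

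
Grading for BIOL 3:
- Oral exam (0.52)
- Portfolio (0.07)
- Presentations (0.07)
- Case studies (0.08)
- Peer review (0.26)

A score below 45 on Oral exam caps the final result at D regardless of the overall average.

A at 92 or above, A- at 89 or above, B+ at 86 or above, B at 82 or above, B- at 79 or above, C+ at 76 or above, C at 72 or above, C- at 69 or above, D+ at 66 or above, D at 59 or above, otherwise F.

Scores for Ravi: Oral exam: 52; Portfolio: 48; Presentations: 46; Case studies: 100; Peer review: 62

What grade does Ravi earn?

F

Oral exam score 52 ≥ 45: minimum met.
Weighted total:
  Oral exam 52 × 0.52 = 27.04
  Portfolio 48 × 0.07 = 3.36
  Presentations 46 × 0.07 = 3.22
  Case studies 100 × 0.08 = 8
  Peer review 62 × 0.26 = 16.12
Sum = 57.74
57.74 < 59 → F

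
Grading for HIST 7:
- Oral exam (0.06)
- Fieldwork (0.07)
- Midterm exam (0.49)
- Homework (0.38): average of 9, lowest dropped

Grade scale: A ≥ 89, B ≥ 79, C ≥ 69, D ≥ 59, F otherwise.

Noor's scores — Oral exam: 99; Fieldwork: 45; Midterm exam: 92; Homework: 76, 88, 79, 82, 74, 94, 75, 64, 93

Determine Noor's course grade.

B

Homework: drop 64 → average of remaining 8 = 661/8 = 82.625
Weighted total:
  Oral exam 99 × 0.06 = 5.94
  Fieldwork 45 × 0.07 = 3.15
  Midterm exam 92 × 0.49 = 45.08
  Homework 82.625 × 0.38 = 31.3975
Sum = 85.5675
85.5675 is ≥ 79 and < 89 → B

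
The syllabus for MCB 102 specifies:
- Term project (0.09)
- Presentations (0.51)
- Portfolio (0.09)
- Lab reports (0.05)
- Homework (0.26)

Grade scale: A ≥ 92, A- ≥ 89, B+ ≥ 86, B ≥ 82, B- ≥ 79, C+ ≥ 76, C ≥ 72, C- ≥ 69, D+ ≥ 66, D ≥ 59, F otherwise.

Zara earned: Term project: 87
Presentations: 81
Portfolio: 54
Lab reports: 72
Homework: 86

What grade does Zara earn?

B-

Weighted total:
  Term project 87 × 0.09 = 7.83
  Presentations 81 × 0.51 = 41.31
  Portfolio 54 × 0.09 = 4.86
  Lab reports 72 × 0.05 = 3.6
  Homework 86 × 0.26 = 22.36
Sum = 79.96
79.96 is ≥ 79 and < 82 → B-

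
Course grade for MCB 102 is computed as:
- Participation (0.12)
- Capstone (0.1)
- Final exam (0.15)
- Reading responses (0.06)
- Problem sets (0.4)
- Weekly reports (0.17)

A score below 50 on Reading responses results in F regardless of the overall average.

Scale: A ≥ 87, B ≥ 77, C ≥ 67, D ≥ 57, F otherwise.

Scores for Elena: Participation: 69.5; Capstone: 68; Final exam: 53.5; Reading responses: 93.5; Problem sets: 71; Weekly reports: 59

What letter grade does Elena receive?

Reading responses score 93.5 ≥ 50: minimum met.
Weighted total:
  Participation 69.5 × 0.12 = 8.34
  Capstone 68 × 0.1 = 6.8
  Final exam 53.5 × 0.15 = 8.025
  Reading responses 93.5 × 0.06 = 5.61
  Problem sets 71 × 0.4 = 28.4
  Weekly reports 59 × 0.17 = 10.03
Sum = 67.205
67.205 is ≥ 67 and < 77 → C

C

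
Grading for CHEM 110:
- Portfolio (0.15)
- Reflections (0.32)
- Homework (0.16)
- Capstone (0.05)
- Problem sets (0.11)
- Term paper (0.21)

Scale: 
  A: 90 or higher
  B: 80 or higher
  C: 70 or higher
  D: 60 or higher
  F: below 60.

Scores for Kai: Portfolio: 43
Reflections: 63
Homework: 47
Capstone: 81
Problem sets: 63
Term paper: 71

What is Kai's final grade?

D

Weighted total:
  Portfolio 43 × 0.15 = 6.45
  Reflections 63 × 0.32 = 20.16
  Homework 47 × 0.16 = 7.52
  Capstone 81 × 0.05 = 4.05
  Problem sets 63 × 0.11 = 6.93
  Term paper 71 × 0.21 = 14.91
Sum = 60.02
60.02 is ≥ 60 and < 70 → D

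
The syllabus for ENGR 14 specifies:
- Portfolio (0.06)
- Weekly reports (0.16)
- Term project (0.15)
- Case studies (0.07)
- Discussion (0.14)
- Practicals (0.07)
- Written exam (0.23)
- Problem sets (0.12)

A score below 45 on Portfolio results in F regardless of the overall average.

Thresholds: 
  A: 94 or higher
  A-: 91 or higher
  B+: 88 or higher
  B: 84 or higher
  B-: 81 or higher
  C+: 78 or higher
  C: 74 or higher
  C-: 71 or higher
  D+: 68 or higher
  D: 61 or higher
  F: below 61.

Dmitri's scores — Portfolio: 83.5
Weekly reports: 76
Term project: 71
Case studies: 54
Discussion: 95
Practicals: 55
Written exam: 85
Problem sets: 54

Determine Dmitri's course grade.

Portfolio score 83.5 ≥ 45: minimum met.
Weighted total:
  Portfolio 83.5 × 0.06 = 5.01
  Weekly reports 76 × 0.16 = 12.16
  Term project 71 × 0.15 = 10.65
  Case studies 54 × 0.07 = 3.78
  Discussion 95 × 0.14 = 13.3
  Practicals 55 × 0.07 = 3.85
  Written exam 85 × 0.23 = 19.55
  Problem sets 54 × 0.12 = 6.48
Sum = 74.78
74.78 is ≥ 74 and < 78 → C

C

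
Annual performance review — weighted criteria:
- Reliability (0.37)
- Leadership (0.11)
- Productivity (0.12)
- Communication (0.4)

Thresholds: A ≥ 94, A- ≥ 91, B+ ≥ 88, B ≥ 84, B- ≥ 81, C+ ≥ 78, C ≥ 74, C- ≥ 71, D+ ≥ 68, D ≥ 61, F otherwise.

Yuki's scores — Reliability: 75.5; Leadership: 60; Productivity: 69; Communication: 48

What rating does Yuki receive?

Weighted total:
  Reliability 75.5 × 0.37 = 27.935
  Leadership 60 × 0.11 = 6.6
  Productivity 69 × 0.12 = 8.28
  Communication 48 × 0.4 = 19.2
Sum = 62.015
62.015 is ≥ 61 and < 68 → D

D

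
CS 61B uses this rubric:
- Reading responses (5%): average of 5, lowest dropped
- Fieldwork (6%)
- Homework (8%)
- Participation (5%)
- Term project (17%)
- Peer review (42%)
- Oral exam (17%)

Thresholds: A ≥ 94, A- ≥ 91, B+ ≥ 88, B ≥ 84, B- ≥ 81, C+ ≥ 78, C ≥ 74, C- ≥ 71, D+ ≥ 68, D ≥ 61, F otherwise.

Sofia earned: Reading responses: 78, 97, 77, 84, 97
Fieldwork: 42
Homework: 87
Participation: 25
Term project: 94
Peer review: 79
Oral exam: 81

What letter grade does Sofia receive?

Reading responses: drop 77 → average of remaining 4 = 356/4 = 89
Weighted total:
  Reading responses 89 × 0.05 = 4.45
  Fieldwork 42 × 0.06 = 2.52
  Homework 87 × 0.08 = 6.96
  Participation 25 × 0.05 = 1.25
  Term project 94 × 0.17 = 15.98
  Peer review 79 × 0.42 = 33.18
  Oral exam 81 × 0.17 = 13.77
Sum = 78.11
78.11 is ≥ 78 and < 81 → C+

C+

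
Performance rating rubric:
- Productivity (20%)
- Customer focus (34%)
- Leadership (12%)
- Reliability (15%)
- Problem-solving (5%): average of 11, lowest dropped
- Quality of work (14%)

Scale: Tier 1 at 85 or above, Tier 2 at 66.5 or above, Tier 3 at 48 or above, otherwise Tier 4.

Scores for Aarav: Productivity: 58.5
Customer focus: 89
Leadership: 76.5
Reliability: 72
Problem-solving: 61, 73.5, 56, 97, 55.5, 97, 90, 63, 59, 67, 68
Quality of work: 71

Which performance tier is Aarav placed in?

Problem-solving: drop 55.5 → average of remaining 10 = 731.5/10 = 73.15
Weighted total:
  Productivity 58.5 × 0.2 = 11.7
  Customer focus 89 × 0.34 = 30.26
  Leadership 76.5 × 0.12 = 9.18
  Reliability 72 × 0.15 = 10.8
  Problem-solving 73.15 × 0.05 = 3.6575
  Quality of work 71 × 0.14 = 9.94
Sum = 75.5375
75.5375 is ≥ 66.5 and < 85 → Tier 2

Tier 2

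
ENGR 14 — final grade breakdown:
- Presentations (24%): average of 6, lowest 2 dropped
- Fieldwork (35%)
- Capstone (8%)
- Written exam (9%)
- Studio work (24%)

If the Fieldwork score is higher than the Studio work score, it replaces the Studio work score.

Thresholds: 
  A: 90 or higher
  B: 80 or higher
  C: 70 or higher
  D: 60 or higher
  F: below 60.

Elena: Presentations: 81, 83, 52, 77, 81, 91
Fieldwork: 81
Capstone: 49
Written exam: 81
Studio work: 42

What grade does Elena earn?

Presentations: drop 52, 77 → average of remaining 4 = 336/4 = 84
Fieldwork (81) > Studio work (42), so Studio work counts as 81.
Weighted total:
  Presentations 84 × 0.24 = 20.16
  Fieldwork 81 × 0.35 = 28.35
  Capstone 49 × 0.08 = 3.92
  Written exam 81 × 0.09 = 7.29
  Studio work 81 × 0.24 = 19.44
Sum = 79.16
79.16 is ≥ 70 and < 80 → C

C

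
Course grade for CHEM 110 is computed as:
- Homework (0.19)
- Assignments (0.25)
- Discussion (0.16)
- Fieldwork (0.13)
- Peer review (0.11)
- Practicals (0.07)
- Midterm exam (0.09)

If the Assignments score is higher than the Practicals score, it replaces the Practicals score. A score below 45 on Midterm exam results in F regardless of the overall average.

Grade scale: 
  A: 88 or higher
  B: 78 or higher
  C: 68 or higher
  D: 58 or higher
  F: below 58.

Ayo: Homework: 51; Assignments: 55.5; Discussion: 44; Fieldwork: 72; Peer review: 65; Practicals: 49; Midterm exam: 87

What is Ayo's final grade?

Assignments (55.5) > Practicals (49), so Practicals counts as 55.5.
Midterm exam score 87 ≥ 45: minimum met.
Weighted total:
  Homework 51 × 0.19 = 9.69
  Assignments 55.5 × 0.25 = 13.875
  Discussion 44 × 0.16 = 7.04
  Fieldwork 72 × 0.13 = 9.36
  Peer review 65 × 0.11 = 7.15
  Practicals 55.5 × 0.07 = 3.885
  Midterm exam 87 × 0.09 = 7.83
Sum = 58.83
58.83 is ≥ 58 and < 68 → D

D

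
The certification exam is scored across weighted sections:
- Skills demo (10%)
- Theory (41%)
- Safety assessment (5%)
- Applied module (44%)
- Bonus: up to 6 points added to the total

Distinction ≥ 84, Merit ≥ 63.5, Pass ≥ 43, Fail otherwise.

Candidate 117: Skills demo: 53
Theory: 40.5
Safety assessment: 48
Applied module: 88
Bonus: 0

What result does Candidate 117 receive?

Weighted total:
  Skills demo 53 × 0.1 = 5.3
  Theory 40.5 × 0.41 = 16.605
  Safety assessment 48 × 0.05 = 2.4
  Applied module 88 × 0.44 = 38.72
Sum = 63.025
Bonus: 63.025 + 0 = 63.025
63.025 is ≥ 43 and < 63.5 → Pass

Pass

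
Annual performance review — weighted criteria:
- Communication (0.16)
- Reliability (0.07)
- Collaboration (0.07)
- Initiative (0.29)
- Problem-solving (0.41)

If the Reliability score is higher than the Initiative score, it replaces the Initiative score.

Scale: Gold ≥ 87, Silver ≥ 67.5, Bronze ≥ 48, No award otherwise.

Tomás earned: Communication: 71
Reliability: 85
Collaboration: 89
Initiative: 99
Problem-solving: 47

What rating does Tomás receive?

Silver

Reliability (85) ≤ Initiative (99), so Initiative stays at 99.
Weighted total:
  Communication 71 × 0.16 = 11.36
  Reliability 85 × 0.07 = 5.95
  Collaboration 89 × 0.07 = 6.23
  Initiative 99 × 0.29 = 28.71
  Problem-solving 47 × 0.41 = 19.27
Sum = 71.52
71.52 is ≥ 67.5 and < 87 → Silver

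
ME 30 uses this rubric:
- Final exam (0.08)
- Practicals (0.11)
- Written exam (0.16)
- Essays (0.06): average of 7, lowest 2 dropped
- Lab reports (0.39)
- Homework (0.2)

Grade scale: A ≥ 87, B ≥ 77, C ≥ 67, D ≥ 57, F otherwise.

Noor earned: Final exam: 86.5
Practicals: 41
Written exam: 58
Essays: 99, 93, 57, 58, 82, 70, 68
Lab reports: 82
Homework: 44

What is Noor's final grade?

D

Essays: drop 57, 58 → average of remaining 5 = 412/5 = 82.4
Weighted total:
  Final exam 86.5 × 0.08 = 6.92
  Practicals 41 × 0.11 = 4.51
  Written exam 58 × 0.16 = 9.28
  Essays 82.4 × 0.06 = 4.944
  Lab reports 82 × 0.39 = 31.98
  Homework 44 × 0.2 = 8.8
Sum = 66.434
66.434 is ≥ 57 and < 67 → D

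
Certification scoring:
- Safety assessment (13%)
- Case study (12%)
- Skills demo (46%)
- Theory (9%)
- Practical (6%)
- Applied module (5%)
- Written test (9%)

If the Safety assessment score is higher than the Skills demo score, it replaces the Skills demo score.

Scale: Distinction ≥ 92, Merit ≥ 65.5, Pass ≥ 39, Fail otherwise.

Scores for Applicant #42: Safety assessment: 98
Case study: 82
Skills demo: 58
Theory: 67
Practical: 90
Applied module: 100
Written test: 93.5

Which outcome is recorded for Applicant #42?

Distinction

Safety assessment (98) > Skills demo (58), so Skills demo counts as 98.
Weighted total:
  Safety assessment 98 × 0.13 = 12.74
  Case study 82 × 0.12 = 9.84
  Skills demo 98 × 0.46 = 45.08
  Theory 67 × 0.09 = 6.03
  Practical 90 × 0.06 = 5.4
  Applied module 100 × 0.05 = 5
  Written test 93.5 × 0.09 = 8.415
Sum = 92.505
92.505 ≥ 92 → Distinction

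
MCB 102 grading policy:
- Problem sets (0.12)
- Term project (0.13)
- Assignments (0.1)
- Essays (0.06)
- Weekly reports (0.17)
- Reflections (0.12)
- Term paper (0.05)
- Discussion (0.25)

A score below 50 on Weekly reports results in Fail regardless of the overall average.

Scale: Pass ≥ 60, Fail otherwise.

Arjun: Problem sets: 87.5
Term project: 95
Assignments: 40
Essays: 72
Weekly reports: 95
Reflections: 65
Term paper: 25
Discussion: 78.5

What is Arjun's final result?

Pass

Weekly reports score 95 ≥ 50: minimum met.
Weighted total:
  Problem sets 87.5 × 0.12 = 10.5
  Term project 95 × 0.13 = 12.35
  Assignments 40 × 0.1 = 4
  Essays 72 × 0.06 = 4.32
  Weekly reports 95 × 0.17 = 16.15
  Reflections 65 × 0.12 = 7.8
  Term paper 25 × 0.05 = 1.25
  Discussion 78.5 × 0.25 = 19.625
Sum = 75.995
75.995 ≥ 60 → Pass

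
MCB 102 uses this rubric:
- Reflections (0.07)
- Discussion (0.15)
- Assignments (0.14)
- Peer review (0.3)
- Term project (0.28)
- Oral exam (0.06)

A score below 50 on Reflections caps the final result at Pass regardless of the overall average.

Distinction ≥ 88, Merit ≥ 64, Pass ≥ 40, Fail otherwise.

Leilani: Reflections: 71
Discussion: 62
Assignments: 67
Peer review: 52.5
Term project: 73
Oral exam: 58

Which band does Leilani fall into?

Reflections score 71 ≥ 50: minimum met.
Weighted total:
  Reflections 71 × 0.07 = 4.97
  Discussion 62 × 0.15 = 9.3
  Assignments 67 × 0.14 = 9.38
  Peer review 52.5 × 0.3 = 15.75
  Term project 73 × 0.28 = 20.44
  Oral exam 58 × 0.06 = 3.48
Sum = 63.32
63.32 is ≥ 40 and < 64 → Pass

Pass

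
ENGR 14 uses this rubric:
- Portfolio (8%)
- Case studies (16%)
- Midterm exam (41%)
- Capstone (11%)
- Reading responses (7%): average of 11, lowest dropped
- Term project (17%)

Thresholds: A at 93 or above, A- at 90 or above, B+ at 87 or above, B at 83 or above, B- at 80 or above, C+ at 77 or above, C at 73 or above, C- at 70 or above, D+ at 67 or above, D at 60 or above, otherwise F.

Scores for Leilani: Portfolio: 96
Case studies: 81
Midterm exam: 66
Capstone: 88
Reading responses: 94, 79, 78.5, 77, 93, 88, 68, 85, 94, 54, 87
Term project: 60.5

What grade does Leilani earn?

C

Reading responses: drop 54 → average of remaining 10 = 843.5/10 = 84.35
Weighted total:
  Portfolio 96 × 0.08 = 7.68
  Case studies 81 × 0.16 = 12.96
  Midterm exam 66 × 0.41 = 27.06
  Capstone 88 × 0.11 = 9.68
  Reading responses 84.35 × 0.07 = 5.9045
  Term project 60.5 × 0.17 = 10.285
Sum = 73.5695
73.5695 is ≥ 73 and < 77 → C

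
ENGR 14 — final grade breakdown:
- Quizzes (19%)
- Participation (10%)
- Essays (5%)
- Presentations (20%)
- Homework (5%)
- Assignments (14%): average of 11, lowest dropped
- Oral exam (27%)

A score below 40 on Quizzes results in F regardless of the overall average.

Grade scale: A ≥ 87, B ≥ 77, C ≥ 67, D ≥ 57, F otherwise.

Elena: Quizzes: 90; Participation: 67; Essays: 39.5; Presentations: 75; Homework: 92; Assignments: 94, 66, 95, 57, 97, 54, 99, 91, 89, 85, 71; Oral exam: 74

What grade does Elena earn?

B

Assignments: drop 54 → average of remaining 10 = 844/10 = 84.4
Quizzes score 90 ≥ 40: minimum met.
Weighted total:
  Quizzes 90 × 0.19 = 17.1
  Participation 67 × 0.1 = 6.7
  Essays 39.5 × 0.05 = 1.975
  Presentations 75 × 0.2 = 15
  Homework 92 × 0.05 = 4.6
  Assignments 84.4 × 0.14 = 11.816
  Oral exam 74 × 0.27 = 19.98
Sum = 77.171
77.171 is ≥ 77 and < 87 → B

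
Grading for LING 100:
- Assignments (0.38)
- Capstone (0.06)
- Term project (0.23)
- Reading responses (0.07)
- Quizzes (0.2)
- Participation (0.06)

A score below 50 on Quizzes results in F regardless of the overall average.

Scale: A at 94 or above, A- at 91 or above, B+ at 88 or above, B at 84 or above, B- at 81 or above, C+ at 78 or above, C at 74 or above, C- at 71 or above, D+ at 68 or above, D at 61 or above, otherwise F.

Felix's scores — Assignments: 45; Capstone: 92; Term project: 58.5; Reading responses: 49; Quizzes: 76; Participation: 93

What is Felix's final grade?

F

Quizzes score 76 ≥ 50: minimum met.
Weighted total:
  Assignments 45 × 0.38 = 17.1
  Capstone 92 × 0.06 = 5.52
  Term project 58.5 × 0.23 = 13.455
  Reading responses 49 × 0.07 = 3.43
  Quizzes 76 × 0.2 = 15.2
  Participation 93 × 0.06 = 5.58
Sum = 60.285
60.285 < 61 → F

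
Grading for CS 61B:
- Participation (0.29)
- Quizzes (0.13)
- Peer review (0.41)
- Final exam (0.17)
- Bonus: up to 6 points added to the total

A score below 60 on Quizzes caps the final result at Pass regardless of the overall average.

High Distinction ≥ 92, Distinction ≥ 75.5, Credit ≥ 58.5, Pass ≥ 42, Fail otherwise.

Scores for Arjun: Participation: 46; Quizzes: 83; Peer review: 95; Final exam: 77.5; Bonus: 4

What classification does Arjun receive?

Quizzes score 83 ≥ 60: minimum met.
Weighted total:
  Participation 46 × 0.29 = 13.34
  Quizzes 83 × 0.13 = 10.79
  Peer review 95 × 0.41 = 38.95
  Final exam 77.5 × 0.17 = 13.175
Sum = 76.255
Bonus: 76.255 + 4 = 80.255
80.255 is ≥ 75.5 and < 92 → Distinction

Distinction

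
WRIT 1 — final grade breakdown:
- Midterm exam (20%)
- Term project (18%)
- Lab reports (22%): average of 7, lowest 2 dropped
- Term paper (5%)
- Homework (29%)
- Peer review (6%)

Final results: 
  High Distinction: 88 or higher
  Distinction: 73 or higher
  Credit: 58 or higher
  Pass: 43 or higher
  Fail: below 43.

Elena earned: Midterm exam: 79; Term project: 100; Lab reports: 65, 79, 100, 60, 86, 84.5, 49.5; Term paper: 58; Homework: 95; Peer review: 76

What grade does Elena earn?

Distinction

Lab reports: drop 49.5, 60 → average of remaining 5 = 414.5/5 = 82.9
Weighted total:
  Midterm exam 79 × 0.2 = 15.8
  Term project 100 × 0.18 = 18
  Lab reports 82.9 × 0.22 = 18.238
  Term paper 58 × 0.05 = 2.9
  Homework 95 × 0.29 = 27.55
  Peer review 76 × 0.06 = 4.56
Sum = 87.048
87.048 is ≥ 73 and < 88 → Distinction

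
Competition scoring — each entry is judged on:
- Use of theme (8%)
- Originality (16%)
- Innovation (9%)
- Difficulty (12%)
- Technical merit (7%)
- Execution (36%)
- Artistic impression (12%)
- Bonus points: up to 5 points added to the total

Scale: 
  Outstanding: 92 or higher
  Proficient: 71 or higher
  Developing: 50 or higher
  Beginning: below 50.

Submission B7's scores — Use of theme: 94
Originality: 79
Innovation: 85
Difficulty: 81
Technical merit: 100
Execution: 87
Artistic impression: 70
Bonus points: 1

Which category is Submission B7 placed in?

Weighted total:
  Use of theme 94 × 0.08 = 7.52
  Originality 79 × 0.16 = 12.64
  Innovation 85 × 0.09 = 7.65
  Difficulty 81 × 0.12 = 9.72
  Technical merit 100 × 0.07 = 7
  Execution 87 × 0.36 = 31.32
  Artistic impression 70 × 0.12 = 8.4
Sum = 84.25
Bonus points: 84.25 + 1 = 85.25
85.25 is ≥ 71 and < 92 → Proficient

Proficient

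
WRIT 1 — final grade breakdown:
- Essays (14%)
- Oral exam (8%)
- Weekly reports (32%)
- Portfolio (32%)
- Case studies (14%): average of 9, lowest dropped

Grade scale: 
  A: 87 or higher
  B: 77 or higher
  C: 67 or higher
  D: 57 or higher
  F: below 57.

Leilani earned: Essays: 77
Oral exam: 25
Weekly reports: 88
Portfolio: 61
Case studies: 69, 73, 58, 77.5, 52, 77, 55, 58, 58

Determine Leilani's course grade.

C

Case studies: drop 52 → average of remaining 8 = 525.5/8 = 65.6875
Weighted total:
  Essays 77 × 0.14 = 10.78
  Oral exam 25 × 0.08 = 2
  Weekly reports 88 × 0.32 = 28.16
  Portfolio 61 × 0.32 = 19.52
  Case studies 65.6875 × 0.14 = 9.19625
Sum = 69.65625
69.65625 is ≥ 67 and < 77 → C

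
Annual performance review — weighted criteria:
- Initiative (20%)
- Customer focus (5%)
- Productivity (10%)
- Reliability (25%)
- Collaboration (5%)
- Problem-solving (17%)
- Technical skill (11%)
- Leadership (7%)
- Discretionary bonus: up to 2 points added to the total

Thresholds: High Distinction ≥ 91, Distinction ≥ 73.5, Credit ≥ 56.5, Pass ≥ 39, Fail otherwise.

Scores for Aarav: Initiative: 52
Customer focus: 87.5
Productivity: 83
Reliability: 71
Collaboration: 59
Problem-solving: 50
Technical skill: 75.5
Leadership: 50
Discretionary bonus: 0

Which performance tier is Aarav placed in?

Weighted total:
  Initiative 52 × 0.2 = 10.4
  Customer focus 87.5 × 0.05 = 4.375
  Productivity 83 × 0.1 = 8.3
  Reliability 71 × 0.25 = 17.75
  Collaboration 59 × 0.05 = 2.95
  Problem-solving 50 × 0.17 = 8.5
  Technical skill 75.5 × 0.11 = 8.305
  Leadership 50 × 0.07 = 3.5
Sum = 64.08
Discretionary bonus: 64.08 + 0 = 64.08
64.08 is ≥ 56.5 and < 73.5 → Credit

Credit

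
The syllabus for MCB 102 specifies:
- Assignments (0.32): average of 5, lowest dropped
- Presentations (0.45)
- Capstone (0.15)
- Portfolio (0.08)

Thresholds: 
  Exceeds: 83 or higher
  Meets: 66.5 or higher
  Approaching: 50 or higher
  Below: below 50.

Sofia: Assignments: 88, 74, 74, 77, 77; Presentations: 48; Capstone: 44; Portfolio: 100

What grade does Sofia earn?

Approaching

Assignments: drop 74 → average of remaining 4 = 316/4 = 79
Weighted total:
  Assignments 79 × 0.32 = 25.28
  Presentations 48 × 0.45 = 21.6
  Capstone 44 × 0.15 = 6.6
  Portfolio 100 × 0.08 = 8
Sum = 61.48
61.48 is ≥ 50 and < 66.5 → Approaching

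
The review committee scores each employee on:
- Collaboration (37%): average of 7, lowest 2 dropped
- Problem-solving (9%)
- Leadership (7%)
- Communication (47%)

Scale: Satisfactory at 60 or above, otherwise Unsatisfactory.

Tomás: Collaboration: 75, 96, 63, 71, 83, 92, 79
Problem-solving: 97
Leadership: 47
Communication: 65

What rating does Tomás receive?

Collaboration: drop 63, 71 → average of remaining 5 = 425/5 = 85
Weighted total:
  Collaboration 85 × 0.37 = 31.45
  Problem-solving 97 × 0.09 = 8.73
  Leadership 47 × 0.07 = 3.29
  Communication 65 × 0.47 = 30.55
Sum = 74.02
74.02 ≥ 60 → Satisfactory

Satisfactory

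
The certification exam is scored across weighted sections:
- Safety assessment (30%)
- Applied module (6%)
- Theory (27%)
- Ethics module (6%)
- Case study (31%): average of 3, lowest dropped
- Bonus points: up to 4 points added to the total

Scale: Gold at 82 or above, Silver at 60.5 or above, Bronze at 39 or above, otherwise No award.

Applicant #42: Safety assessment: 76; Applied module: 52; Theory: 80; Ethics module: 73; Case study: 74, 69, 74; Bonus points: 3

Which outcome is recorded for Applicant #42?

Silver

Case study: drop 69 → average of remaining 2 = 148/2 = 74
Weighted total:
  Safety assessment 76 × 0.3 = 22.8
  Applied module 52 × 0.06 = 3.12
  Theory 80 × 0.27 = 21.6
  Ethics module 73 × 0.06 = 4.38
  Case study 74 × 0.31 = 22.94
Sum = 74.84
Bonus points: 74.84 + 3 = 77.84
77.84 is ≥ 60.5 and < 82 → Silver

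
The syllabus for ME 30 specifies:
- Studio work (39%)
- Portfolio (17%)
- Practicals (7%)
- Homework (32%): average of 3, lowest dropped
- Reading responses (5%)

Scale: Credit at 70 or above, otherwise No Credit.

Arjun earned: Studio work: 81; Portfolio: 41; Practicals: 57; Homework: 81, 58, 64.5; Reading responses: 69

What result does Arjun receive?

Homework: drop 58 → average of remaining 2 = 145.5/2 = 72.75
Weighted total:
  Studio work 81 × 0.39 = 31.59
  Portfolio 41 × 0.17 = 6.97
  Practicals 57 × 0.07 = 3.99
  Homework 72.75 × 0.32 = 23.28
  Reading responses 69 × 0.05 = 3.45
Sum = 69.28
69.28 < 70 → No Credit

No Credit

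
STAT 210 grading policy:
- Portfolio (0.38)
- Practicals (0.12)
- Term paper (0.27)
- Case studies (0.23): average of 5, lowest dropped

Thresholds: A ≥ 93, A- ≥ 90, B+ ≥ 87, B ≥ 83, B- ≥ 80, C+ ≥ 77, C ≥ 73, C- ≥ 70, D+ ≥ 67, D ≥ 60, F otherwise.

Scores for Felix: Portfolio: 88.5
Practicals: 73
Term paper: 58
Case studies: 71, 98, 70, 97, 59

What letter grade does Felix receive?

Case studies: drop 59 → average of remaining 4 = 336/4 = 84
Weighted total:
  Portfolio 88.5 × 0.38 = 33.63
  Practicals 73 × 0.12 = 8.76
  Term paper 58 × 0.27 = 15.66
  Case studies 84 × 0.23 = 19.32
Sum = 77.37
77.37 is ≥ 77 and < 80 → C+

C+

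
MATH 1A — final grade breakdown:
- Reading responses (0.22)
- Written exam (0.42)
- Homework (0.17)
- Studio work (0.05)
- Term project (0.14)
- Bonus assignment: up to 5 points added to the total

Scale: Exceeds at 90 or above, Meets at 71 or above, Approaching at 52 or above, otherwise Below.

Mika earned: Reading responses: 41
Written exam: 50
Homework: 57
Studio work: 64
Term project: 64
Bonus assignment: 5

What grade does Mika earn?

Approaching

Weighted total:
  Reading responses 41 × 0.22 = 9.02
  Written exam 50 × 0.42 = 21
  Homework 57 × 0.17 = 9.69
  Studio work 64 × 0.05 = 3.2
  Term project 64 × 0.14 = 8.96
Sum = 51.87
Bonus assignment: 51.87 + 5 = 56.87
56.87 is ≥ 52 and < 71 → Approaching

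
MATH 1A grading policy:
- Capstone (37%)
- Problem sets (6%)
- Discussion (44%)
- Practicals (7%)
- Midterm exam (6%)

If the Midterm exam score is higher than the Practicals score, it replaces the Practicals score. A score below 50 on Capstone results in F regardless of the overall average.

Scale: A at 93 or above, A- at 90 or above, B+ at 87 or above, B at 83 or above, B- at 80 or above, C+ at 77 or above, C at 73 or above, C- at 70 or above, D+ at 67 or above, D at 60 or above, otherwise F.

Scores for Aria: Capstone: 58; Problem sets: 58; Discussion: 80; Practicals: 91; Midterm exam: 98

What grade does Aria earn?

C-

Midterm exam (98) > Practicals (91), so Practicals counts as 98.
Capstone score 58 ≥ 50: minimum met.
Weighted total:
  Capstone 58 × 0.37 = 21.46
  Problem sets 58 × 0.06 = 3.48
  Discussion 80 × 0.44 = 35.2
  Practicals 98 × 0.07 = 6.86
  Midterm exam 98 × 0.06 = 5.88
Sum = 72.88
72.88 is ≥ 70 and < 73 → C-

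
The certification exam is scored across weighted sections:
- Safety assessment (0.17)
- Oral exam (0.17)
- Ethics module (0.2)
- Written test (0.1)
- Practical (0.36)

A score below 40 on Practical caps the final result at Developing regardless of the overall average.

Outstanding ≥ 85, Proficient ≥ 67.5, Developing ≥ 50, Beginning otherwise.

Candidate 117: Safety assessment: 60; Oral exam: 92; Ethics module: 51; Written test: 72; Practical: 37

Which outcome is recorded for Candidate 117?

Developing

Practical score 37 < 40: minimum not met.
Weighted total:
  Safety assessment 60 × 0.17 = 10.2
  Oral exam 92 × 0.17 = 15.64
  Ethics module 51 × 0.2 = 10.2
  Written test 72 × 0.1 = 7.2
  Practical 37 × 0.36 = 13.32
Sum = 56.56
56.56 would be Developing; cap at Developing applies → Developing.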